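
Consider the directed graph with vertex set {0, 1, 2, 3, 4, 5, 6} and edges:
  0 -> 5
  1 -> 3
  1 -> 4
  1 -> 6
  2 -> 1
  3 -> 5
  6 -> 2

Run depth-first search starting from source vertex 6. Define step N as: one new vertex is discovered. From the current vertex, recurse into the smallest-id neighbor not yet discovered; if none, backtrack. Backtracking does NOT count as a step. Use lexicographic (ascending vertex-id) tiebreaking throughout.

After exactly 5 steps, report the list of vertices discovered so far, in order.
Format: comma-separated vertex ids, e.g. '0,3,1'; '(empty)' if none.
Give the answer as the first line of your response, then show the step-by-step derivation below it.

6,2,1,3,5

step 1: discover 6; path=6; order=6
step 2: discover 2; path=6>2; order=6,2
step 3: discover 1; path=6>2>1; order=6,2,1
step 4: discover 3; path=6>2>1>3; order=6,2,1,3
step 5: discover 5; path=6>2>1>3>5; order=6,2,1,3,5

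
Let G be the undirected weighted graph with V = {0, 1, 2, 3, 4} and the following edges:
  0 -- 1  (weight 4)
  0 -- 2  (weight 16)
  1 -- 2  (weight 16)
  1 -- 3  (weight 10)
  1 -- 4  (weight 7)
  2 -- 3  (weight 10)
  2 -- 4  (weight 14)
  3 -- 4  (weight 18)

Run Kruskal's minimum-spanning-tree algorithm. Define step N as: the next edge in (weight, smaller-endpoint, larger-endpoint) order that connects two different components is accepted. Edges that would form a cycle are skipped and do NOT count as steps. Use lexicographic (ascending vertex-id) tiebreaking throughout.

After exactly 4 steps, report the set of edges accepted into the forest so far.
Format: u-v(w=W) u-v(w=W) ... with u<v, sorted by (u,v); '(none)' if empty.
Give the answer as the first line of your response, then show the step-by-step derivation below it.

0-1(w=4) 1-3(w=10) 1-4(w=7) 2-3(w=10)

step 1: add edge 0-1 (w=4); MST = {0-1(w=4)}
step 2: add edge 1-4 (w=7); MST = {0-1(w=4) 1-4(w=7)}
step 3: add edge 1-3 (w=10); MST = {0-1(w=4) 1-3(w=10) 1-4(w=7)}
step 4: add edge 2-3 (w=10); MST = {0-1(w=4) 1-3(w=10) 1-4(w=7) 2-3(w=10)}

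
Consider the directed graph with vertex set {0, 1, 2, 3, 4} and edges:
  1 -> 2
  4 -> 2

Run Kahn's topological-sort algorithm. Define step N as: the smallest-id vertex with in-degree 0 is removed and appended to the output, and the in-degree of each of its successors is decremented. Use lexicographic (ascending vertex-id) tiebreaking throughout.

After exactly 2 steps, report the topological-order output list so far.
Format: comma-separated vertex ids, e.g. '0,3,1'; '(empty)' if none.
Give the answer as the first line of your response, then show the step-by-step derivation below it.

0,1

step 1: output 0; order=[0]; indeg=(0,0,2,0,0)
step 2: output 1; order=[0,1]; indeg=(0,0,1,0,0)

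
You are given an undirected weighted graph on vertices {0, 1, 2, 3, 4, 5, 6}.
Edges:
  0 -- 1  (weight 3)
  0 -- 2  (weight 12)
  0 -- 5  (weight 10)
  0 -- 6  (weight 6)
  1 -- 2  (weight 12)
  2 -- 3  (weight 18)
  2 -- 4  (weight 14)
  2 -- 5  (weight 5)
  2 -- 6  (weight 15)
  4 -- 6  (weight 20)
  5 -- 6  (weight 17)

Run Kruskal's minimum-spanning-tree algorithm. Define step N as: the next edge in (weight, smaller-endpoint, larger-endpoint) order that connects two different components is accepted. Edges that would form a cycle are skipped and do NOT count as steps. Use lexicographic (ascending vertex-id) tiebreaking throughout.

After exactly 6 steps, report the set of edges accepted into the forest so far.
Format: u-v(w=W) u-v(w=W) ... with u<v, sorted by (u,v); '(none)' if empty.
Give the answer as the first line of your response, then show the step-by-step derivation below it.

0-1(w=3) 0-5(w=10) 0-6(w=6) 2-3(w=18) 2-4(w=14) 2-5(w=5)

step 1: add edge 0-1 (w=3); MST = {0-1(w=3)}
step 2: add edge 2-5 (w=5); MST = {0-1(w=3) 2-5(w=5)}
step 3: add edge 0-6 (w=6); MST = {0-1(w=3) 0-6(w=6) 2-5(w=5)}
step 4: add edge 0-5 (w=10); MST = {0-1(w=3) 0-5(w=10) 0-6(w=6) 2-5(w=5)}
step 5: add edge 2-4 (w=14); MST = {0-1(w=3) 0-5(w=10) 0-6(w=6) 2-4(w=14) 2-5(w=5)}
step 6: add edge 2-3 (w=18); MST = {0-1(w=3) 0-5(w=10) 0-6(w=6) 2-3(w=18) 2-4(w=14) 2-5(w=5)}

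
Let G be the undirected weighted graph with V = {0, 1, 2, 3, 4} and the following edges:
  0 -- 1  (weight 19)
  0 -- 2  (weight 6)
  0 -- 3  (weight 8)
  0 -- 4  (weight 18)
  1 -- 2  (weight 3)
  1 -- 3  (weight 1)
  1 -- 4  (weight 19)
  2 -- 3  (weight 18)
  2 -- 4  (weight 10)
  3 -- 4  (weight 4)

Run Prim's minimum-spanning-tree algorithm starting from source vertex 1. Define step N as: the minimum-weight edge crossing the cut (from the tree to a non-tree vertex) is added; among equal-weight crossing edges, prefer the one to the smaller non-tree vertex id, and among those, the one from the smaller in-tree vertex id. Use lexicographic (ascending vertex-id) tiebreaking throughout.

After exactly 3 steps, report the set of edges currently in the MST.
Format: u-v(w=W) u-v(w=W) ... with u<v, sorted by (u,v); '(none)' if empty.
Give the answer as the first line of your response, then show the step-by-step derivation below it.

1-2(w=3) 1-3(w=1) 3-4(w=4)

step 1: add edge 1-3 (w=1); MST = {1-3(w=1)}
step 2: add edge 1-2 (w=3); MST = {1-2(w=3) 1-3(w=1)}
step 3: add edge 3-4 (w=4); MST = {1-2(w=3) 1-3(w=1) 3-4(w=4)}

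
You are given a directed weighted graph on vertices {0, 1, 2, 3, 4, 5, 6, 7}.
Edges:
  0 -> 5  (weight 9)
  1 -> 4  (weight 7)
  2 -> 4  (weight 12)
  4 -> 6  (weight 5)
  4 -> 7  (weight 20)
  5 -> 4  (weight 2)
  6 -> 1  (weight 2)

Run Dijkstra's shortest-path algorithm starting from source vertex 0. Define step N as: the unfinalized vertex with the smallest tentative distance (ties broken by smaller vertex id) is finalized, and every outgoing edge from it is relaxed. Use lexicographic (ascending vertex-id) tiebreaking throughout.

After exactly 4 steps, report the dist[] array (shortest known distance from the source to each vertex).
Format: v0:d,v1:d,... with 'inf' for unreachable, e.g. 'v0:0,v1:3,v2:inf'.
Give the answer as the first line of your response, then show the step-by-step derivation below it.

v0:0,v1:18,v2:inf,v3:inf,v4:11,v5:9,v6:16,v7:31

step 1: dist = v0:0,v1:inf,v2:inf,v3:inf,v4:inf,v5:9,v6:inf,v7:inf
step 2: dist = v0:0,v1:inf,v2:inf,v3:inf,v4:11,v5:9,v6:inf,v7:inf
step 3: dist = v0:0,v1:inf,v2:inf,v3:inf,v4:11,v5:9,v6:16,v7:31
step 4: dist = v0:0,v1:18,v2:inf,v3:inf,v4:11,v5:9,v6:16,v7:31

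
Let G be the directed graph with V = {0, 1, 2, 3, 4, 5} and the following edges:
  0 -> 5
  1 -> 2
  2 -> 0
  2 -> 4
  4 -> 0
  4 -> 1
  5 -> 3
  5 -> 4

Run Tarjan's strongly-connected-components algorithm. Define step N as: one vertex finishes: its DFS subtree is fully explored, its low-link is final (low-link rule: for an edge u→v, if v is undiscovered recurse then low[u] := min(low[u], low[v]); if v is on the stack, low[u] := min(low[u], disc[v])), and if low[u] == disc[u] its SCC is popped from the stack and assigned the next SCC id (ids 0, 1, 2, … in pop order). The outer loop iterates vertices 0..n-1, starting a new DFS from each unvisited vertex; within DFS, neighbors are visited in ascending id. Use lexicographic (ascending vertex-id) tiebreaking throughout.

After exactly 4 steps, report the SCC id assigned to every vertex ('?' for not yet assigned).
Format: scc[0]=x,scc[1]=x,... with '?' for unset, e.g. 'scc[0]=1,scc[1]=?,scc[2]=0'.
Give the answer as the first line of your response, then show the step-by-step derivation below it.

scc[0]=?,scc[1]=?,scc[2]=?,scc[3]=0,scc[4]=?,scc[5]=?

step 1: low=(low[0]=0,low[1]=?,low[2]=?,low[3]=2,low[4]=?,low[5]=1); scc=(scc[0]=?,scc[1]=?,scc[2]=?,scc[3]=0,scc[4]=?,scc[5]=?)
step 2: low=(low[0]=0,low[1]=4,low[2]=0,low[3]=2,low[4]=0,low[5]=1); scc=(scc[0]=?,scc[1]=?,scc[2]=?,scc[3]=0,scc[4]=?,scc[5]=?)
step 3: low=(low[0]=0,low[1]=0,low[2]=0,low[3]=2,low[4]=0,low[5]=1); scc=(scc[0]=?,scc[1]=?,scc[2]=?,scc[3]=0,scc[4]=?,scc[5]=?)
step 4: low=(low[0]=0,low[1]=0,low[2]=0,low[3]=2,low[4]=0,low[5]=1); scc=(scc[0]=?,scc[1]=?,scc[2]=?,scc[3]=0,scc[4]=?,scc[5]=?)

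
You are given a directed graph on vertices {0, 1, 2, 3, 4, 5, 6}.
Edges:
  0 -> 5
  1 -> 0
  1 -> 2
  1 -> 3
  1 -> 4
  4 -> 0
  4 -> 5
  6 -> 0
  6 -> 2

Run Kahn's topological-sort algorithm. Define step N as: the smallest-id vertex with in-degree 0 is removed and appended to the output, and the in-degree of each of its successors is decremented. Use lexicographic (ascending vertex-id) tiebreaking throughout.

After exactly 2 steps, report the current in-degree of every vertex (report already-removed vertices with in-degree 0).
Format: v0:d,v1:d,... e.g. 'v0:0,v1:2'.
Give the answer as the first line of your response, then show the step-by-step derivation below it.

v0:2,v1:0,v2:1,v3:0,v4:0,v5:2,v6:0

step 1: output 1; order=[1]; indeg=(2,0,1,0,0,2,0)
step 2: output 3; order=[1,3]; indeg=(2,0,1,0,0,2,0)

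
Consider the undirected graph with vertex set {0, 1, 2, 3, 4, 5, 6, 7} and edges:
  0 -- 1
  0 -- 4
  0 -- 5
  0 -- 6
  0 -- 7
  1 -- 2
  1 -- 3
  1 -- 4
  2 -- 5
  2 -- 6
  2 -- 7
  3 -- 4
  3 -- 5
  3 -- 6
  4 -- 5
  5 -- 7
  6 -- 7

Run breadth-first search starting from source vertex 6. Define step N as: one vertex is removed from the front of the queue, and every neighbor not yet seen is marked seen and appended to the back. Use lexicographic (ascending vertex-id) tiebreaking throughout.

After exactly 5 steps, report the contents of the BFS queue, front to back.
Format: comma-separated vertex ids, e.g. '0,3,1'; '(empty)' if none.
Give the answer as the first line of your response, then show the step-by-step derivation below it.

1,4,5

step 1: dequeue 6; queue=[0,2,3,7]; order=6
step 2: dequeue 0; queue=[2,3,7,1,4,5]; order=6,0
step 3: dequeue 2; queue=[3,7,1,4,5]; order=6,0,2
step 4: dequeue 3; queue=[7,1,4,5]; order=6,0,2,3
step 5: dequeue 7; queue=[1,4,5]; order=6,0,2,3,7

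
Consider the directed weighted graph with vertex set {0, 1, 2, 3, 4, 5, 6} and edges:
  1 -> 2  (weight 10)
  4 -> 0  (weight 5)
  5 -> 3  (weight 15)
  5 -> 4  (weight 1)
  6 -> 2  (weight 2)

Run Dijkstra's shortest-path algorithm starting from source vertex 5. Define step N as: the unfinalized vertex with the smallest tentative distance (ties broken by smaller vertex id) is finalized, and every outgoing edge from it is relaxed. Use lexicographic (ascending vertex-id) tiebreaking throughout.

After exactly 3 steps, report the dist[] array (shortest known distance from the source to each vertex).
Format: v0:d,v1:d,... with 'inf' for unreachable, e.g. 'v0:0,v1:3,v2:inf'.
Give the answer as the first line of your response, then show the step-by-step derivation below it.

v0:6,v1:inf,v2:inf,v3:15,v4:1,v5:0,v6:inf

step 1: dist = v0:inf,v1:inf,v2:inf,v3:15,v4:1,v5:0,v6:inf
step 2: dist = v0:6,v1:inf,v2:inf,v3:15,v4:1,v5:0,v6:inf
step 3: dist = v0:6,v1:inf,v2:inf,v3:15,v4:1,v5:0,v6:inf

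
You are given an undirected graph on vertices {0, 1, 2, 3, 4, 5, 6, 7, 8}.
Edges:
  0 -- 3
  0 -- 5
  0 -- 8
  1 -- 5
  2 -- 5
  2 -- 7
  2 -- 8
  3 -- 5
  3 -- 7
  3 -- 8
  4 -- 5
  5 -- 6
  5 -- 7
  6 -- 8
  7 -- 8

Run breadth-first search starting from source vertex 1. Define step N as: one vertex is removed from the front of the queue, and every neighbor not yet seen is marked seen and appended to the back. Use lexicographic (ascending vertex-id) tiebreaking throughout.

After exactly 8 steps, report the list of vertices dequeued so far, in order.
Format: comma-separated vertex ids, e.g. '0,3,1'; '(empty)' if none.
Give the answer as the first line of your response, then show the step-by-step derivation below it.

1,5,0,2,3,4,6,7

step 1: dequeue 1; queue=[5]; order=1
step 2: dequeue 5; queue=[0,2,3,4,6,7]; order=1,5
step 3: dequeue 0; queue=[2,3,4,6,7,8]; order=1,5,0
step 4: dequeue 2; queue=[3,4,6,7,8]; order=1,5,0,2
step 5: dequeue 3; queue=[4,6,7,8]; order=1,5,0,2,3
step 6: dequeue 4; queue=[6,7,8]; order=1,5,0,2,3,4
step 7: dequeue 6; queue=[7,8]; order=1,5,0,2,3,4,6
step 8: dequeue 7; queue=[8]; order=1,5,0,2,3,4,6,7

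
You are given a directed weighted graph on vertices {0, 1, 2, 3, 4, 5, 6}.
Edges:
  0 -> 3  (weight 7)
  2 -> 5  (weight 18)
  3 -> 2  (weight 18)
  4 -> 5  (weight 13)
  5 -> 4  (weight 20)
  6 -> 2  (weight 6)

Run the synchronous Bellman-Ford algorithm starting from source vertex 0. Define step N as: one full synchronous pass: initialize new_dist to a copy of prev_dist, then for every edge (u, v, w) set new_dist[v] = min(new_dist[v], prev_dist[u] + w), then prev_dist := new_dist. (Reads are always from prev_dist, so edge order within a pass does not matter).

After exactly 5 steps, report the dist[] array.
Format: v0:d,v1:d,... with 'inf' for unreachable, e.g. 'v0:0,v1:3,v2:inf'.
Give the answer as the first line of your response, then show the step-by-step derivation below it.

v0:0,v1:inf,v2:25,v3:7,v4:63,v5:43,v6:inf

step 1: dist = v0:0,v1:inf,v2:inf,v3:7,v4:inf,v5:inf,v6:inf
step 2: dist = v0:0,v1:inf,v2:25,v3:7,v4:inf,v5:inf,v6:inf
step 3: dist = v0:0,v1:inf,v2:25,v3:7,v4:inf,v5:43,v6:inf
step 4: dist = v0:0,v1:inf,v2:25,v3:7,v4:63,v5:43,v6:inf
step 5: dist = v0:0,v1:inf,v2:25,v3:7,v4:63,v5:43,v6:inf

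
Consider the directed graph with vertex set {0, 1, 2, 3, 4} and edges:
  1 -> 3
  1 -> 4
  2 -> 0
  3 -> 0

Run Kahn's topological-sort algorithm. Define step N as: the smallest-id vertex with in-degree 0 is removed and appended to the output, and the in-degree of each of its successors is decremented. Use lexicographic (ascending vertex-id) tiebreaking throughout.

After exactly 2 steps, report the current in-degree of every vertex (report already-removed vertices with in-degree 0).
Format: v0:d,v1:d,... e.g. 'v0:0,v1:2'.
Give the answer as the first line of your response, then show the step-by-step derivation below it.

v0:1,v1:0,v2:0,v3:0,v4:0

step 1: output 1; order=[1]; indeg=(2,0,0,0,0)
step 2: output 2; order=[1,2]; indeg=(1,0,0,0,0)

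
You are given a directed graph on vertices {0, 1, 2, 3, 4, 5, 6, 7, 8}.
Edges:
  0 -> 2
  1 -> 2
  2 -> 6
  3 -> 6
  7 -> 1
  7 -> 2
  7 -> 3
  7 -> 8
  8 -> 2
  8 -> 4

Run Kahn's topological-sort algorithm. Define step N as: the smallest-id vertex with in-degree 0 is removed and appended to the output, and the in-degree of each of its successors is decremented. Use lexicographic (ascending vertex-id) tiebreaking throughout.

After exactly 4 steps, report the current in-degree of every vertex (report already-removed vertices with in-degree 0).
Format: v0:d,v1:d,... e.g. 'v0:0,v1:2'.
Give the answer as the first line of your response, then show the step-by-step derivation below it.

v0:0,v1:0,v2:1,v3:0,v4:1,v5:0,v6:2,v7:0,v8:0

step 1: output 0; order=[0]; indeg=(0,1,3,1,1,0,2,0,1)
step 2: output 5; order=[0,5]; indeg=(0,1,3,1,1,0,2,0,1)
step 3: output 7; order=[0,5,7]; indeg=(0,0,2,0,1,0,2,0,0)
step 4: output 1; order=[0,5,7,1]; indeg=(0,0,1,0,1,0,2,0,0)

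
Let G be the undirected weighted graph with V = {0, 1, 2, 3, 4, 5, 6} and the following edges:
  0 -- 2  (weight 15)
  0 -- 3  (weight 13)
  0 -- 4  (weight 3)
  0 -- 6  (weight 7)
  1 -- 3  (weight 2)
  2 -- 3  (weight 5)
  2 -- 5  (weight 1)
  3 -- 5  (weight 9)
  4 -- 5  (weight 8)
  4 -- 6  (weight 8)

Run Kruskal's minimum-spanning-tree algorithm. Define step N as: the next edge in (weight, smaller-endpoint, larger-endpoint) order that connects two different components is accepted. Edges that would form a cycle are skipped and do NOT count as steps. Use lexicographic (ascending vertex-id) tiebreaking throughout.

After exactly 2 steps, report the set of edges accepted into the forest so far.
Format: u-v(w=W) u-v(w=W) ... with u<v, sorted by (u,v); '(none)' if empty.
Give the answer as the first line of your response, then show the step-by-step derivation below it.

1-3(w=2) 2-5(w=1)

step 1: add edge 2-5 (w=1); MST = {2-5(w=1)}
step 2: add edge 1-3 (w=2); MST = {1-3(w=2) 2-5(w=1)}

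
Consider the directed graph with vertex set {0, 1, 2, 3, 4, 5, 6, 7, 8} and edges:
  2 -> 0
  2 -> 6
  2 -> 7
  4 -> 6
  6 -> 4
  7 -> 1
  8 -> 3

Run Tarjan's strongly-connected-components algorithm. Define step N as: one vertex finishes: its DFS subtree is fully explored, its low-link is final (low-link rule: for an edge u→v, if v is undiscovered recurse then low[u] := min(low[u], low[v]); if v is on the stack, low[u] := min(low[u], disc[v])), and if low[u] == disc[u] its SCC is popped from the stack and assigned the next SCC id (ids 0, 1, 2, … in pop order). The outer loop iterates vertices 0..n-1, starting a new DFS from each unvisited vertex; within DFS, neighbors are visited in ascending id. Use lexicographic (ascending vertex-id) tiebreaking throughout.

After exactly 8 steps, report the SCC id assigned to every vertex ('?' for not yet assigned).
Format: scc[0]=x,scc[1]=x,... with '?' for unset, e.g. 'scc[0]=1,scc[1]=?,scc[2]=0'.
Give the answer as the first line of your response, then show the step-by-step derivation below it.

scc[0]=0,scc[1]=1,scc[2]=4,scc[3]=5,scc[4]=2,scc[5]=6,scc[6]=2,scc[7]=3,scc[8]=?

step 1: low=(low[0]=0,low[1]=?,low[2]=?,low[3]=?,low[4]=?,low[5]=?,low[6]=?,low[7]=?,low[8]=?); scc=(scc[0]=0,scc[1]=?,scc[2]=?,scc[3]=?,scc[4]=?,scc[5]=?,scc[6]=?,scc[7]=?,scc[8]=?)
step 2: low=(low[0]=0,low[1]=1,low[2]=?,low[3]=?,low[4]=?,low[5]=?,low[6]=?,low[7]=?,low[8]=?); scc=(scc[0]=0,scc[1]=1,scc[2]=?,scc[3]=?,scc[4]=?,scc[5]=?,scc[6]=?,scc[7]=?,scc[8]=?)
step 3: low=(low[0]=0,low[1]=1,low[2]=2,low[3]=?,low[4]=3,low[5]=?,low[6]=3,low[7]=?,low[8]=?); scc=(scc[0]=0,scc[1]=1,scc[2]=?,scc[3]=?,scc[4]=?,scc[5]=?,scc[6]=?,scc[7]=?,scc[8]=?)
step 4: low=(low[0]=0,low[1]=1,low[2]=2,low[3]=?,low[4]=3,low[5]=?,low[6]=3,low[7]=?,low[8]=?); scc=(scc[0]=0,scc[1]=1,scc[2]=?,scc[3]=?,scc[4]=2,scc[5]=?,scc[6]=2,scc[7]=?,scc[8]=?)
step 5: low=(low[0]=0,low[1]=1,low[2]=2,low[3]=?,low[4]=3,low[5]=?,low[6]=3,low[7]=5,low[8]=?); scc=(scc[0]=0,scc[1]=1,scc[2]=?,scc[3]=?,scc[4]=2,scc[5]=?,scc[6]=2,scc[7]=3,scc[8]=?)
step 6: low=(low[0]=0,low[1]=1,low[2]=2,low[3]=?,low[4]=3,low[5]=?,low[6]=3,low[7]=5,low[8]=?); scc=(scc[0]=0,scc[1]=1,scc[2]=4,scc[3]=?,scc[4]=2,scc[5]=?,scc[6]=2,scc[7]=3,scc[8]=?)
step 7: low=(low[0]=0,low[1]=1,low[2]=2,low[3]=6,low[4]=3,low[5]=?,low[6]=3,low[7]=5,low[8]=?); scc=(scc[0]=0,scc[1]=1,scc[2]=4,scc[3]=5,scc[4]=2,scc[5]=?,scc[6]=2,scc[7]=3,scc[8]=?)
step 8: low=(low[0]=0,low[1]=1,low[2]=2,low[3]=6,low[4]=3,low[5]=7,low[6]=3,low[7]=5,low[8]=?); scc=(scc[0]=0,scc[1]=1,scc[2]=4,scc[3]=5,scc[4]=2,scc[5]=6,scc[6]=2,scc[7]=3,scc[8]=?)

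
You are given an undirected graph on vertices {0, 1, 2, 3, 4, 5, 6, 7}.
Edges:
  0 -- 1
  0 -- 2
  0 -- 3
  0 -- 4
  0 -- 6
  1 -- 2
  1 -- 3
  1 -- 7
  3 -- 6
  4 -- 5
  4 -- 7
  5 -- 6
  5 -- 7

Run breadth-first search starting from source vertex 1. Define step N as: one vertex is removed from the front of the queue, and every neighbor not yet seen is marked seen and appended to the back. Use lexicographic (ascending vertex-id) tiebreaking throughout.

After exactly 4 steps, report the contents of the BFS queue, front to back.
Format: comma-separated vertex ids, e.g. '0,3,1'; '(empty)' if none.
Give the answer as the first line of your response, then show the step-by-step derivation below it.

7,4,6

step 1: dequeue 1; queue=[0,2,3,7]; order=1
step 2: dequeue 0; queue=[2,3,7,4,6]; order=1,0
step 3: dequeue 2; queue=[3,7,4,6]; order=1,0,2
step 4: dequeue 3; queue=[7,4,6]; order=1,0,2,3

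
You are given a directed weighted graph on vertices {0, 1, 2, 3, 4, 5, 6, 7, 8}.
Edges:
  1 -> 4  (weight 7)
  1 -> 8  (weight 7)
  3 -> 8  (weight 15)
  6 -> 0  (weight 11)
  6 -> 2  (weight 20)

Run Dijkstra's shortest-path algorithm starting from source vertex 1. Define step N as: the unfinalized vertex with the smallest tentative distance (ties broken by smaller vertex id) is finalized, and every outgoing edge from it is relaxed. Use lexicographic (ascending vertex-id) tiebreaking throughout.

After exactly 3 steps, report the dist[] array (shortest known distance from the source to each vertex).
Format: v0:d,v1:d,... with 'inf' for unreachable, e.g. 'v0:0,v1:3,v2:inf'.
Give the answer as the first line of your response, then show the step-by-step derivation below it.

v0:inf,v1:0,v2:inf,v3:inf,v4:7,v5:inf,v6:inf,v7:inf,v8:7

step 1: dist = v0:inf,v1:0,v2:inf,v3:inf,v4:7,v5:inf,v6:inf,v7:inf,v8:7
step 2: dist = v0:inf,v1:0,v2:inf,v3:inf,v4:7,v5:inf,v6:inf,v7:inf,v8:7
step 3: dist = v0:inf,v1:0,v2:inf,v3:inf,v4:7,v5:inf,v6:inf,v7:inf,v8:7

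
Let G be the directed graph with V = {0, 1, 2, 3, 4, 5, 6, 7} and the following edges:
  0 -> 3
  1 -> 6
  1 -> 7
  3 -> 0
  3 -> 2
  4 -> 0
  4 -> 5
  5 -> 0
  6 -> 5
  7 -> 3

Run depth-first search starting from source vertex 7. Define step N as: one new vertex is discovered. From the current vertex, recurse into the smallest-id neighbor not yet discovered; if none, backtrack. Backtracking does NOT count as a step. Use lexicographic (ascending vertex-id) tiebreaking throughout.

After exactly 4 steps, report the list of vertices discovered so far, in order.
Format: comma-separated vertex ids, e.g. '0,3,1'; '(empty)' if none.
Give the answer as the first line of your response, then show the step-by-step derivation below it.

7,3,0,2

step 1: discover 7; path=7; order=7
step 2: discover 3; path=7>3; order=7,3
step 3: discover 0; path=7>3>0; order=7,3,0
step 4: discover 2; path=7>3>2; order=7,3,0,2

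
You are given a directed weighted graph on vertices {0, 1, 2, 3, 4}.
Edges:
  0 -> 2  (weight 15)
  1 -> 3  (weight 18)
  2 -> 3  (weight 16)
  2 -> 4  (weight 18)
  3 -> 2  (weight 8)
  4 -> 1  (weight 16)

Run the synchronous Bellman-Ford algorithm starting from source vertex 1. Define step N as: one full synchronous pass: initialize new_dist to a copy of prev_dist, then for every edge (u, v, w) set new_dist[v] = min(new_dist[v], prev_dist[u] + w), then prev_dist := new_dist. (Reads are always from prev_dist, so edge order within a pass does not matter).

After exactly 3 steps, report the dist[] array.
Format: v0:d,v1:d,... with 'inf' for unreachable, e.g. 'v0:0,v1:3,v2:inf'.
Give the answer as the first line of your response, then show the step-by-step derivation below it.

v0:inf,v1:0,v2:26,v3:18,v4:44

step 1: dist = v0:inf,v1:0,v2:inf,v3:18,v4:inf
step 2: dist = v0:inf,v1:0,v2:26,v3:18,v4:inf
step 3: dist = v0:inf,v1:0,v2:26,v3:18,v4:44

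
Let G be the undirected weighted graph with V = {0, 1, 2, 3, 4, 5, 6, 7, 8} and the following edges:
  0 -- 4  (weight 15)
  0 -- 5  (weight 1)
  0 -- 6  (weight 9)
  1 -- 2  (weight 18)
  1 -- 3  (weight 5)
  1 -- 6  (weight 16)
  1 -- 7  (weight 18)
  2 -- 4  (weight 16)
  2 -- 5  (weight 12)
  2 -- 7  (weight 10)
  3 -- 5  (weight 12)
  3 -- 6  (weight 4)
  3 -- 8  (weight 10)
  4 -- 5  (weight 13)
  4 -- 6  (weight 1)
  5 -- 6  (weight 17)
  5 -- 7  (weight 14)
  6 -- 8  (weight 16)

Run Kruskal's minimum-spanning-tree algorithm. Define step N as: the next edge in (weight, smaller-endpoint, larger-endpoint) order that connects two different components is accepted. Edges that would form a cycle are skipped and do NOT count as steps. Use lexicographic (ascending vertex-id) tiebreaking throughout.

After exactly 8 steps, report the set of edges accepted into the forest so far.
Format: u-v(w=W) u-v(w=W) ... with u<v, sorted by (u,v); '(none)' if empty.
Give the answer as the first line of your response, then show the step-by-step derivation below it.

0-5(w=1) 0-6(w=9) 1-3(w=5) 2-5(w=12) 2-7(w=10) 3-6(w=4) 3-8(w=10) 4-6(w=1)

step 1: add edge 0-5 (w=1); MST = {0-5(w=1)}
step 2: add edge 4-6 (w=1); MST = {0-5(w=1) 4-6(w=1)}
step 3: add edge 3-6 (w=4); MST = {0-5(w=1) 3-6(w=4) 4-6(w=1)}
step 4: add edge 1-3 (w=5); MST = {0-5(w=1) 1-3(w=5) 3-6(w=4) 4-6(w=1)}
step 5: add edge 0-6 (w=9); MST = {0-5(w=1) 0-6(w=9) 1-3(w=5) 3-6(w=4) 4-6(w=1)}
step 6: add edge 2-7 (w=10); MST = {0-5(w=1) 0-6(w=9) 1-3(w=5) 2-7(w=10) 3-6(w=4) 4-6(w=1)}
step 7: add edge 3-8 (w=10); MST = {0-5(w=1) 0-6(w=9) 1-3(w=5) 2-7(w=10) 3-6(w=4) 3-8(w=10) 4-6(w=1)}
step 8: add edge 2-5 (w=12); MST = {0-5(w=1) 0-6(w=9) 1-3(w=5) 2-5(w=12) 2-7(w=10) 3-6(w=4) 3-8(w=10) 4-6(w=1)}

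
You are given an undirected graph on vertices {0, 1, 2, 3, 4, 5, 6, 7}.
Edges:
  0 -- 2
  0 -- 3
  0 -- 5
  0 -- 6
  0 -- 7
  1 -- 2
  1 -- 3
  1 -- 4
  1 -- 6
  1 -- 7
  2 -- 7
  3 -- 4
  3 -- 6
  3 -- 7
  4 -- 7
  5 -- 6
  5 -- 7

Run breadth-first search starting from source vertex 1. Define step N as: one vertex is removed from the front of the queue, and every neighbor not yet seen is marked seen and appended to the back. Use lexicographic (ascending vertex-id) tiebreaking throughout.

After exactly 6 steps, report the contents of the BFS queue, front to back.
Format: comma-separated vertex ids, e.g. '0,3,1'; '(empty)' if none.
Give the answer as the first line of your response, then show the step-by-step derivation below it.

0,5

step 1: dequeue 1; queue=[2,3,4,6,7]; order=1
step 2: dequeue 2; queue=[3,4,6,7,0]; order=1,2
step 3: dequeue 3; queue=[4,6,7,0]; order=1,2,3
step 4: dequeue 4; queue=[6,7,0]; order=1,2,3,4
step 5: dequeue 6; queue=[7,0,5]; order=1,2,3,4,6
step 6: dequeue 7; queue=[0,5]; order=1,2,3,4,6,7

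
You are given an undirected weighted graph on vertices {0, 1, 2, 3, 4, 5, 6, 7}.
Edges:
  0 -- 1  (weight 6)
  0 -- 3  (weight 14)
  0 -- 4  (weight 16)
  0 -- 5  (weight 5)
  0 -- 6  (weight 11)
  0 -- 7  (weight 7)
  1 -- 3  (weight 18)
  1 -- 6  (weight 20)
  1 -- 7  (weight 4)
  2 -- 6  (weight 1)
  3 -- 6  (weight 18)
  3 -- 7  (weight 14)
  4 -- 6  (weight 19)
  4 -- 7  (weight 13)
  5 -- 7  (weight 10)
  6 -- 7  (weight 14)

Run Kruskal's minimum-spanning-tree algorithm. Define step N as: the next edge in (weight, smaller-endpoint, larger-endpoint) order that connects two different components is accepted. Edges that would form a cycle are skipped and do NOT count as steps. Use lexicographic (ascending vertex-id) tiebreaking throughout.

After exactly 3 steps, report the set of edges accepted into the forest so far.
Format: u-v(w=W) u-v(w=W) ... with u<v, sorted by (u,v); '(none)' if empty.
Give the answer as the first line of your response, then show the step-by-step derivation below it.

0-5(w=5) 1-7(w=4) 2-6(w=1)

step 1: add edge 2-6 (w=1); MST = {2-6(w=1)}
step 2: add edge 1-7 (w=4); MST = {1-7(w=4) 2-6(w=1)}
step 3: add edge 0-5 (w=5); MST = {0-5(w=5) 1-7(w=4) 2-6(w=1)}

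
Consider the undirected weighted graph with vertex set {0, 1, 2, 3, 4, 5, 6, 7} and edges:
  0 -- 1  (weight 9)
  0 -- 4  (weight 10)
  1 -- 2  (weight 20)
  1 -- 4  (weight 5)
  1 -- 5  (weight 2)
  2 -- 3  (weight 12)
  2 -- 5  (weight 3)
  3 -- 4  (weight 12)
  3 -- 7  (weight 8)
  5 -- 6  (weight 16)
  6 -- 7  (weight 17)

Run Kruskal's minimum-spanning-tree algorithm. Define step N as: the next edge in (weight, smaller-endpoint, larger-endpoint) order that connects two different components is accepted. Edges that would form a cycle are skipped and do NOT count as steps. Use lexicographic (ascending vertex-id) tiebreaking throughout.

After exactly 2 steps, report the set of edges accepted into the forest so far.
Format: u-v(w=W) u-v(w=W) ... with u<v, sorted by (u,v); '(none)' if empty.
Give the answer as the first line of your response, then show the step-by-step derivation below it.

1-5(w=2) 2-5(w=3)

step 1: add edge 1-5 (w=2); MST = {1-5(w=2)}
step 2: add edge 2-5 (w=3); MST = {1-5(w=2) 2-5(w=3)}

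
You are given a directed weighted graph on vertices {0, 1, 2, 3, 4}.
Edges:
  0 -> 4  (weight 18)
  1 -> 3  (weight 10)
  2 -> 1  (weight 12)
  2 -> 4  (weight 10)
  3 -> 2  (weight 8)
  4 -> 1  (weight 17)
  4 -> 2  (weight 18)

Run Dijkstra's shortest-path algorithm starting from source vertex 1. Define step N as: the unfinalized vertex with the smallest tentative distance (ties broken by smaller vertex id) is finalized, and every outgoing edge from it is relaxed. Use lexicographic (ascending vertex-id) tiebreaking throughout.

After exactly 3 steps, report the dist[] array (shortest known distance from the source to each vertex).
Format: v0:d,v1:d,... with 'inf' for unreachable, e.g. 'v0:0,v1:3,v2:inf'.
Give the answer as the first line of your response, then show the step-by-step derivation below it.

v0:inf,v1:0,v2:18,v3:10,v4:28

step 1: dist = v0:inf,v1:0,v2:inf,v3:10,v4:inf
step 2: dist = v0:inf,v1:0,v2:18,v3:10,v4:inf
step 3: dist = v0:inf,v1:0,v2:18,v3:10,v4:28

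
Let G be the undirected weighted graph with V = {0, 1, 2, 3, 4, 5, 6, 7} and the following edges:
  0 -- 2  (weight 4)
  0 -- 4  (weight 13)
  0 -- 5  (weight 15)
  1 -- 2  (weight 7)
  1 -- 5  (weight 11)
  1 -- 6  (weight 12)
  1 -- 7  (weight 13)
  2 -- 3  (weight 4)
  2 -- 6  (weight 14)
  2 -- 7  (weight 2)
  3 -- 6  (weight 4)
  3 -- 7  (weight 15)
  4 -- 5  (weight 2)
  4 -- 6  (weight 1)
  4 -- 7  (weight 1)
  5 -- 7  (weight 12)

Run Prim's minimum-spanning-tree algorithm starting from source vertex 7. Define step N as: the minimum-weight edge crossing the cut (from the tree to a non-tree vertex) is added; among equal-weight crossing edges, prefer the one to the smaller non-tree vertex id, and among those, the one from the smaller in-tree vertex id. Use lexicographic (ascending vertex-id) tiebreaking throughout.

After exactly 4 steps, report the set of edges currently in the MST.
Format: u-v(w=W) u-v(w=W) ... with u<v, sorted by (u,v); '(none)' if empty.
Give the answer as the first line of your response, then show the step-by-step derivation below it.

2-7(w=2) 4-5(w=2) 4-6(w=1) 4-7(w=1)

step 1: add edge 4-7 (w=1); MST = {4-7(w=1)}
step 2: add edge 4-6 (w=1); MST = {4-6(w=1) 4-7(w=1)}
step 3: add edge 2-7 (w=2); MST = {2-7(w=2) 4-6(w=1) 4-7(w=1)}
step 4: add edge 4-5 (w=2); MST = {2-7(w=2) 4-5(w=2) 4-6(w=1) 4-7(w=1)}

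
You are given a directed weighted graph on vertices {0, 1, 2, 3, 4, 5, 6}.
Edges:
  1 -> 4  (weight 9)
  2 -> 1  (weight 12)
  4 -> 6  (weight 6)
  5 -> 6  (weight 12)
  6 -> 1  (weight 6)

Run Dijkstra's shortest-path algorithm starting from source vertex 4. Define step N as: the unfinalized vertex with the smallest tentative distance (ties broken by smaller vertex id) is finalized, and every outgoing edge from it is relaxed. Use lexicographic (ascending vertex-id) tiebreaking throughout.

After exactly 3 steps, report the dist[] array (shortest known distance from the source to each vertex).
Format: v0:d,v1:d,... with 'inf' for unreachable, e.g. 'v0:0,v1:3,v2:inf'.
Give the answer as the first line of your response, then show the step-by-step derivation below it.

v0:inf,v1:12,v2:inf,v3:inf,v4:0,v5:inf,v6:6

step 1: dist = v0:inf,v1:inf,v2:inf,v3:inf,v4:0,v5:inf,v6:6
step 2: dist = v0:inf,v1:12,v2:inf,v3:inf,v4:0,v5:inf,v6:6
step 3: dist = v0:inf,v1:12,v2:inf,v3:inf,v4:0,v5:inf,v6:6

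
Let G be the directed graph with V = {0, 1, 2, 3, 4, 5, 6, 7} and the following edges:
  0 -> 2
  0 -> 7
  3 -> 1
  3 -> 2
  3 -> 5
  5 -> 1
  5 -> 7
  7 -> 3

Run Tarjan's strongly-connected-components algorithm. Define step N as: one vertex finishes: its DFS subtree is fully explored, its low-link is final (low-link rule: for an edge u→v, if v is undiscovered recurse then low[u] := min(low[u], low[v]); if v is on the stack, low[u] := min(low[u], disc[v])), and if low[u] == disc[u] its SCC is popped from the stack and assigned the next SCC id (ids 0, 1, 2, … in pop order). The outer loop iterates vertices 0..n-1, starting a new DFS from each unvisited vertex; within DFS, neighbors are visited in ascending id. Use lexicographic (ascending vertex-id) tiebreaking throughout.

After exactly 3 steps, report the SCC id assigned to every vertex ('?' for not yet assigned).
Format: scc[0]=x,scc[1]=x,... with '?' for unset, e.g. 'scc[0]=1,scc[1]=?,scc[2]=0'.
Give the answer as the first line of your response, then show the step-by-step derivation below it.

scc[0]=?,scc[1]=1,scc[2]=0,scc[3]=?,scc[4]=?,scc[5]=?,scc[6]=?,scc[7]=?

step 1: low=(low[0]=0,low[1]=?,low[2]=1,low[3]=?,low[4]=?,low[5]=?,low[6]=?,low[7]=?); scc=(scc[0]=?,scc[1]=?,scc[2]=0,scc[3]=?,scc[4]=?,scc[5]=?,scc[6]=?,scc[7]=?)
step 2: low=(low[0]=0,low[1]=4,low[2]=1,low[3]=3,low[4]=?,low[5]=?,low[6]=?,low[7]=2); scc=(scc[0]=?,scc[1]=1,scc[2]=0,scc[3]=?,scc[4]=?,scc[5]=?,scc[6]=?,scc[7]=?)
step 3: low=(low[0]=0,low[1]=4,low[2]=1,low[3]=3,low[4]=?,low[5]=2,low[6]=?,low[7]=2); scc=(scc[0]=?,scc[1]=1,scc[2]=0,scc[3]=?,scc[4]=?,scc[5]=?,scc[6]=?,scc[7]=?)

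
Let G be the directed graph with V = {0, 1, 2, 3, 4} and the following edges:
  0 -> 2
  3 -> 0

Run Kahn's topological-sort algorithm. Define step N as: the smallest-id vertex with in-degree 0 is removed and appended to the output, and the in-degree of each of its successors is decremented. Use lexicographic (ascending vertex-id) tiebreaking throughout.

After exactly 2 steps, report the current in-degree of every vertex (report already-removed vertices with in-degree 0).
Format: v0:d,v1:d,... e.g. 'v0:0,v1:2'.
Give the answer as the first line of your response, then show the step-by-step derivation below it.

v0:0,v1:0,v2:1,v3:0,v4:0

step 1: output 1; order=[1]; indeg=(1,0,1,0,0)
step 2: output 3; order=[1,3]; indeg=(0,0,1,0,0)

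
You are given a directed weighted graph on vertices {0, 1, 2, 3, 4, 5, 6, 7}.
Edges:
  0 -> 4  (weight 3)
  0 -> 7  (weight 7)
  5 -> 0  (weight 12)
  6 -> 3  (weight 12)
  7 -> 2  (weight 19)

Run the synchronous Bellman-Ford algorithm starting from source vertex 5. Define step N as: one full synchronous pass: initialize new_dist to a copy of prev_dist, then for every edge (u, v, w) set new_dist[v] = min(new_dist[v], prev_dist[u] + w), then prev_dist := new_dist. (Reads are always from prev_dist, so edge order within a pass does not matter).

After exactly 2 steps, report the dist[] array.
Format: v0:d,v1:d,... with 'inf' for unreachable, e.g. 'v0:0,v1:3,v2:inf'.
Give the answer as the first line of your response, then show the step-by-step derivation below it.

v0:12,v1:inf,v2:inf,v3:inf,v4:15,v5:0,v6:inf,v7:19

step 1: dist = v0:12,v1:inf,v2:inf,v3:inf,v4:inf,v5:0,v6:inf,v7:inf
step 2: dist = v0:12,v1:inf,v2:inf,v3:inf,v4:15,v5:0,v6:inf,v7:19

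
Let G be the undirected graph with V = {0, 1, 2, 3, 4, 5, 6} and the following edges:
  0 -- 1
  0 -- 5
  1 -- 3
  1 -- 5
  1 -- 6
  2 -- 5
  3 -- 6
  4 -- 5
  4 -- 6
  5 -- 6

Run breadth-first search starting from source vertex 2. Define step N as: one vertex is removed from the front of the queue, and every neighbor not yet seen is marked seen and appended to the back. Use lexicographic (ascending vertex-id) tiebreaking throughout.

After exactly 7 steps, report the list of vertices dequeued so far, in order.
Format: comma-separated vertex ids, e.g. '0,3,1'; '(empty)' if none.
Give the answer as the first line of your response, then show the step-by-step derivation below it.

2,5,0,1,4,6,3

step 1: dequeue 2; queue=[5]; order=2
step 2: dequeue 5; queue=[0,1,4,6]; order=2,5
step 3: dequeue 0; queue=[1,4,6]; order=2,5,0
step 4: dequeue 1; queue=[4,6,3]; order=2,5,0,1
step 5: dequeue 4; queue=[6,3]; order=2,5,0,1,4
step 6: dequeue 6; queue=[3]; order=2,5,0,1,4,6
step 7: dequeue 3; queue=[(empty)]; order=2,5,0,1,4,6,3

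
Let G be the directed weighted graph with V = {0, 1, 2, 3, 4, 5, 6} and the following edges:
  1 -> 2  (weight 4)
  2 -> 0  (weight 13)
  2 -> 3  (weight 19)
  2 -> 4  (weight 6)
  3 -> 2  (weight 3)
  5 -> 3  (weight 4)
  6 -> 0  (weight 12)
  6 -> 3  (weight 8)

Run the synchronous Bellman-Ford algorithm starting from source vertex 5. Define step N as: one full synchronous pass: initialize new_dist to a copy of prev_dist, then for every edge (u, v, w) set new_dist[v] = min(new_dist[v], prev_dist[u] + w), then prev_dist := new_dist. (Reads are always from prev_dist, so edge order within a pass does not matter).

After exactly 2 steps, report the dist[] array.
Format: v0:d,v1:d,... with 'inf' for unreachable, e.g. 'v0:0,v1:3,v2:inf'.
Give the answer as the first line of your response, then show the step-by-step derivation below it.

v0:inf,v1:inf,v2:7,v3:4,v4:inf,v5:0,v6:inf

step 1: dist = v0:inf,v1:inf,v2:inf,v3:4,v4:inf,v5:0,v6:inf
step 2: dist = v0:inf,v1:inf,v2:7,v3:4,v4:inf,v5:0,v6:inf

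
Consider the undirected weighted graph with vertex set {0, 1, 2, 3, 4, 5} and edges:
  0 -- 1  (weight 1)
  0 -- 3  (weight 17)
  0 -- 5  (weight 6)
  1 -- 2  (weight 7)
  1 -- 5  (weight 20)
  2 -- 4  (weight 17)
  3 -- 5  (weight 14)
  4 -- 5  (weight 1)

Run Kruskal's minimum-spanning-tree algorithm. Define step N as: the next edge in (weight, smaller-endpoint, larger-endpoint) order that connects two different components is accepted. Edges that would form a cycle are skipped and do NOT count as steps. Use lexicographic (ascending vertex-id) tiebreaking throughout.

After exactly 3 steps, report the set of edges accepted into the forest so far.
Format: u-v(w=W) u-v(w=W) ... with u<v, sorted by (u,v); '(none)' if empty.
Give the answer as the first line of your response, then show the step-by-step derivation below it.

0-1(w=1) 0-5(w=6) 4-5(w=1)

step 1: add edge 0-1 (w=1); MST = {0-1(w=1)}
step 2: add edge 4-5 (w=1); MST = {0-1(w=1) 4-5(w=1)}
step 3: add edge 0-5 (w=6); MST = {0-1(w=1) 0-5(w=6) 4-5(w=1)}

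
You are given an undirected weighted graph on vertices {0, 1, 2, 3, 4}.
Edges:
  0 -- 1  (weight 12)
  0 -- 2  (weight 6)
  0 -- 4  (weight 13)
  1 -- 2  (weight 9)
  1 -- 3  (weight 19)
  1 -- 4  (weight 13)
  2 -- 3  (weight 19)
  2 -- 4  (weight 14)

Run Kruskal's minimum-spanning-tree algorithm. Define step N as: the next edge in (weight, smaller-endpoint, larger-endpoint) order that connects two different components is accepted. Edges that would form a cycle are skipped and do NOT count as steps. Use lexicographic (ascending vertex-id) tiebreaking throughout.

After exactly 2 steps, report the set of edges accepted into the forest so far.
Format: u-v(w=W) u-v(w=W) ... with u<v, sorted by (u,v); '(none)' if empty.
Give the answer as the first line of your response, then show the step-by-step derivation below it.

0-2(w=6) 1-2(w=9)

step 1: add edge 0-2 (w=6); MST = {0-2(w=6)}
step 2: add edge 1-2 (w=9); MST = {0-2(w=6) 1-2(w=9)}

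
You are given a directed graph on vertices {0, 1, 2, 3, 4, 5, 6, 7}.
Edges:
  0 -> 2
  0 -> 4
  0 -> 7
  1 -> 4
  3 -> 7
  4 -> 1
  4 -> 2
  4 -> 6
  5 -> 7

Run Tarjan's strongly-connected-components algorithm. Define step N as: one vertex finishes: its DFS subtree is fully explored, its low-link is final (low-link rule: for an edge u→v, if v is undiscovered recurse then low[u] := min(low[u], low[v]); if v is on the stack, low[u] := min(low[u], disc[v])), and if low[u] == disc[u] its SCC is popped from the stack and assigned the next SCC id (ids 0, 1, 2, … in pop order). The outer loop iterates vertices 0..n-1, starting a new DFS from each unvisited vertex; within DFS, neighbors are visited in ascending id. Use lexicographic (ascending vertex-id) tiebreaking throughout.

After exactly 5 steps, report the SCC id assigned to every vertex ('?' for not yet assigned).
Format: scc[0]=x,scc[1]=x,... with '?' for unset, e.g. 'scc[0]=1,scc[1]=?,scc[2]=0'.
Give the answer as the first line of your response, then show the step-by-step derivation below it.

scc[0]=?,scc[1]=2,scc[2]=0,scc[3]=?,scc[4]=2,scc[5]=?,scc[6]=1,scc[7]=3

step 1: low=(low[0]=0,low[1]=?,low[2]=1,low[3]=?,low[4]=?,low[5]=?,low[6]=?,low[7]=?); scc=(scc[0]=?,scc[1]=?,scc[2]=0,scc[3]=?,scc[4]=?,scc[5]=?,scc[6]=?,scc[7]=?)
step 2: low=(low[0]=0,low[1]=2,low[2]=1,low[3]=?,low[4]=2,low[5]=?,low[6]=?,low[7]=?); scc=(scc[0]=?,scc[1]=?,scc[2]=0,scc[3]=?,scc[4]=?,scc[5]=?,scc[6]=?,scc[7]=?)
step 3: low=(low[0]=0,low[1]=2,low[2]=1,low[3]=?,low[4]=2,low[5]=?,low[6]=4,low[7]=?); scc=(scc[0]=?,scc[1]=?,scc[2]=0,scc[3]=?,scc[4]=?,scc[5]=?,scc[6]=1,scc[7]=?)
step 4: low=(low[0]=0,low[1]=2,low[2]=1,low[3]=?,low[4]=2,low[5]=?,low[6]=4,low[7]=?); scc=(scc[0]=?,scc[1]=2,scc[2]=0,scc[3]=?,scc[4]=2,scc[5]=?,scc[6]=1,scc[7]=?)
step 5: low=(low[0]=0,low[1]=2,low[2]=1,low[3]=?,low[4]=2,low[5]=?,low[6]=4,low[7]=5); scc=(scc[0]=?,scc[1]=2,scc[2]=0,scc[3]=?,scc[4]=2,scc[5]=?,scc[6]=1,scc[7]=3)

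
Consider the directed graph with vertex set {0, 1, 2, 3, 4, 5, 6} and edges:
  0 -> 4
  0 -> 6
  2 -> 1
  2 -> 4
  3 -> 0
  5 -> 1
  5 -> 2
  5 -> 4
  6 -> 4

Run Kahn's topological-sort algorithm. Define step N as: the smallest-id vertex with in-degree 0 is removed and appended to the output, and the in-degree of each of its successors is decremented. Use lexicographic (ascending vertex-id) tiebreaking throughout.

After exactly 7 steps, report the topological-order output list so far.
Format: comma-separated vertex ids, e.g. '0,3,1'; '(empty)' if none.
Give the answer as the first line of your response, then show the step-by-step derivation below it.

3,0,5,2,1,6,4

step 1: output 3; order=[3]; indeg=(0,2,1,0,4,0,1)
step 2: output 0; order=[3,0]; indeg=(0,2,1,0,3,0,0)
step 3: output 5; order=[3,0,5]; indeg=(0,1,0,0,2,0,0)
step 4: output 2; order=[3,0,5,2]; indeg=(0,0,0,0,1,0,0)
step 5: output 1; order=[3,0,5,2,1]; indeg=(0,0,0,0,1,0,0)
step 6: output 6; order=[3,0,5,2,1,6]; indeg=(0,0,0,0,0,0,0)
step 7: output 4; order=[3,0,5,2,1,6,4]; indeg=(0,0,0,0,0,0,0)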